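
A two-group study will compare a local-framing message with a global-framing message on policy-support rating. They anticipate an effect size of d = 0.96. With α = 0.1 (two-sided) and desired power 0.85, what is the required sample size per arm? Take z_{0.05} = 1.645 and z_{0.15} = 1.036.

n = 16 per group

For two independent groups with equal n: n = 2·((z_{α/2} + z_β) / d)².
z_{α/2} + z_β = 1.645 + 1.036 = 2.681.
n = 2 × (2.681 / 0.96)² = 2 × 2.793² = 2 × 7.80 = 15.6.
Round up to the next whole participant.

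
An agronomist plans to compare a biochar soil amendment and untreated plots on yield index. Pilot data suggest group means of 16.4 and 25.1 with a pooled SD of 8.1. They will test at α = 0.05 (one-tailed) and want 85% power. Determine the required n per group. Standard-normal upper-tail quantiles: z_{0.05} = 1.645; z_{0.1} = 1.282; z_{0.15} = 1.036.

n = 13 per group

Cohen's d = |M₁ − M₂| / SD_pooled = |16.4 − 25.1| / 8.1 = 8.7 / 8.1 = 1.074.
For two independent groups with equal n: n = 2·((z_{α} + z_β) / d)².
z_{α} + z_β = 1.645 + 1.036 = 2.681.
n = 2 × (2.681 / 1.074)² = 2 × 2.496² = 2 × 6.23 = 12.5.
Round up to the next whole participant.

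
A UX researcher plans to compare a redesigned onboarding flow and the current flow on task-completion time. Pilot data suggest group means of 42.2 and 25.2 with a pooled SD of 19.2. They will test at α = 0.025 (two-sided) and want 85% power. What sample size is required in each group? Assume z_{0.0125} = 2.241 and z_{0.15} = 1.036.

n = 28 per group

Cohen's d = |M₁ − M₂| / SD_pooled = |42.2 − 25.2| / 19.2 = 17.0 / 19.2 = 0.885.
For two independent groups with equal n: n = 2·((z_{α/2} + z_β) / d)².
z_{α/2} + z_β = 2.241 + 1.036 = 3.277.
n = 2 × (3.277 / 0.885)² = 2 × 3.703² = 2 × 13.71 = 27.4.
Round up to the next whole participant.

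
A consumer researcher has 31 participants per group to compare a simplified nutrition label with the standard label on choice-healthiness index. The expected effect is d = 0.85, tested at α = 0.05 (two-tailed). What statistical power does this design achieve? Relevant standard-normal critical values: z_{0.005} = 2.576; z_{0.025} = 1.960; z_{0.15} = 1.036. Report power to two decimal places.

For two equal groups, power = Φ(d·√(n/2) − z_{α/2}).
d·√(n/2) = 0.85 × √(31/2) = 0.85 × 3.937 = 3.346.
z_β = 3.346 − 1.960 = 1.386.
Power = Φ(1.386) = 0.917.

power ≈ 0.92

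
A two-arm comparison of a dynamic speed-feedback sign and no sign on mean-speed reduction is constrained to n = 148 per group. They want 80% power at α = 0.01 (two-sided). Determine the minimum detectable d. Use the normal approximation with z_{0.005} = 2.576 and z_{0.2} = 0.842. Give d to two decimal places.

For two independent groups of n = 148 each: d_min = (z_{α/2} + z_β)·√(2/n).
z-sum = 2.576 + 0.842 = 3.418.
d_min = 3.418 × √(2/148) = 3.418 × 0.1162 = 0.397.

d_min ≈ 0.40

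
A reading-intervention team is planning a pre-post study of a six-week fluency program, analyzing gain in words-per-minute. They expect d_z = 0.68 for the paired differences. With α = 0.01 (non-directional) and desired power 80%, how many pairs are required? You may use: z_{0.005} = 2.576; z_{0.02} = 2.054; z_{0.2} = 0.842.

n = 26 pairs

For a paired (one-sample on differences) test: n = ((z_{α/2} + z_β) / d)².
z_{α/2} + z_β = 2.576 + 0.842 = 3.418.
n = (3.418 / 0.68)² = 5.026² = 25.27.
Round up.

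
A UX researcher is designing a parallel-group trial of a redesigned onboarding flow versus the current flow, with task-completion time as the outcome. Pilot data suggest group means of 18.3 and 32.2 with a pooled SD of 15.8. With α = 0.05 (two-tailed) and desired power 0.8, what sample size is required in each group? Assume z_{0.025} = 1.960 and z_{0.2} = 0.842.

n = 21 per group

Cohen's d = |M₁ − M₂| / SD_pooled = |18.3 − 32.2| / 15.8 = 13.9 / 15.8 = 0.880.
For two independent groups with equal n: n = 2·((z_{α/2} + z_β) / d)².
z_{α/2} + z_β = 1.960 + 0.842 = 2.802.
n = 2 × (2.802 / 0.880)² = 2 × 3.184² = 2 × 10.14 = 20.3.
Round up to the next whole participant.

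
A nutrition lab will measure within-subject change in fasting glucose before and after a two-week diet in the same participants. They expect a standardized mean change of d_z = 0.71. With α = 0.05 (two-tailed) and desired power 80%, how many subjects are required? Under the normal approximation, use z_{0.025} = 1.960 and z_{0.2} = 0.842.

n = 16 pairs

For a paired (one-sample on differences) test: n = ((z_{α/2} + z_β) / d)².
z_{α/2} + z_β = 1.960 + 0.842 = 2.802.
n = (2.802 / 0.71)² = 3.946² = 15.57.
Round up.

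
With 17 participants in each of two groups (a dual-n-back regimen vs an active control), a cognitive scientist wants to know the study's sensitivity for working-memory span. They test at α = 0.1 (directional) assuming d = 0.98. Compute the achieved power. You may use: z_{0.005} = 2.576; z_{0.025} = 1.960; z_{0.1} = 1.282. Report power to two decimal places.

For two equal groups, power = Φ(d·√(n/2) − z_{α}).
d·√(n/2) = 0.98 × √(17/2) = 0.98 × 2.915 = 2.857.
z_β = 2.857 − 1.282 = 1.575.
Power = Φ(1.575) = 0.942.

power ≈ 0.94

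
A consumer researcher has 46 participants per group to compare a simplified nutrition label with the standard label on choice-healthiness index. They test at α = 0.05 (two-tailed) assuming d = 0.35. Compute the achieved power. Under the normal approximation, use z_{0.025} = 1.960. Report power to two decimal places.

power ≈ 0.39

For two equal groups, power = Φ(d·√(n/2) − z_{α/2}).
d·√(n/2) = 0.35 × √(46/2) = 0.35 × 4.796 = 1.679.
z_β = 1.679 − 1.960 = -0.281.
Power = Φ(-0.281) = 0.389.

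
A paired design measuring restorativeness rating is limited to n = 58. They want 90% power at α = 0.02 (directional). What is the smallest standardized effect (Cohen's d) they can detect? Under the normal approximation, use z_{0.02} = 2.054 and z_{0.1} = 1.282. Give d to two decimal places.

For a single sample (or paired design) of n = 58: d_min = (z_{α} + z_β)/√n.
z-sum = 2.054 + 1.282 = 3.336.
d_min = 3.336 / √58 = 3.336 / 7.616 = 0.438.

d_min ≈ 0.44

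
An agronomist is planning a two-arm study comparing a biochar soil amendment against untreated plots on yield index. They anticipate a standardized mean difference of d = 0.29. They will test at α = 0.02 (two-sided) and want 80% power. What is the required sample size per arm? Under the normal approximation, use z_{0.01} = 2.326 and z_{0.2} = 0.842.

For two independent groups with equal n: n = 2·((z_{α/2} + z_β) / d)².
z_{α/2} + z_β = 2.326 + 0.842 = 3.168.
n = 2 × (3.168 / 0.29)² = 2 × 10.924² = 2 × 119.34 = 238.7.
Round up to the next whole participant.

n = 239 per group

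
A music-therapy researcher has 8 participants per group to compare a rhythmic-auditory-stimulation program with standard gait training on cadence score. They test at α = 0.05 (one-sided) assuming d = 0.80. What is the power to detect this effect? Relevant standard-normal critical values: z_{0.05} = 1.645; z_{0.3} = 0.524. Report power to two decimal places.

For two equal groups, power = Φ(d·√(n/2) − z_{α}).
d·√(n/2) = 0.80 × √(8/2) = 0.80 × 2.000 = 1.600.
z_β = 1.600 − 1.645 = -0.045.
Power = Φ(-0.045) = 0.482.

power ≈ 0.48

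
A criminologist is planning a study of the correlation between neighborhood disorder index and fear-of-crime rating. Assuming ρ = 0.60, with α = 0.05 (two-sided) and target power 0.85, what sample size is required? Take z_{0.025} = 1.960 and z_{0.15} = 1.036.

n = 22

Fisher's z: C = ½·ln((1+r)/(1−r)) = ½·ln(4.0000) = 0.6931.
n = ((z_{α/2} + z_β)/C)² + 3.
(1.960 + 1.036) / 0.6931 = 2.996 / 0.6931 = 4.323.
n = 4.323² + 3 = 18.68 + 3 = 21.7.
Round up.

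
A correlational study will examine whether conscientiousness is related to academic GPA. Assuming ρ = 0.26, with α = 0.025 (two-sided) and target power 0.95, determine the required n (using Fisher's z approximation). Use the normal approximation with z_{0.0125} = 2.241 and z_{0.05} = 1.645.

n = 217

Fisher's z: C = ½·ln((1+r)/(1−r)) = ½·ln(1.7027) = 0.2661.
n = ((z_{α/2} + z_β)/C)² + 3.
(2.241 + 1.645) / 0.2661 = 3.886 / 0.2661 = 14.604.
n = 14.604² + 3 = 213.26 + 3 = 216.3.
Round up.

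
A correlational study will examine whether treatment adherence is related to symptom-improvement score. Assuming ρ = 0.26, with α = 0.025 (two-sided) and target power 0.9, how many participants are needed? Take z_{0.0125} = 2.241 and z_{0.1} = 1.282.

n = 179

Fisher's z: C = ½·ln((1+r)/(1−r)) = ½·ln(1.7027) = 0.2661.
n = ((z_{α/2} + z_β)/C)² + 3.
(2.241 + 1.282) / 0.2661 = 3.523 / 0.2661 = 13.239.
n = 13.239² + 3 = 175.28 + 3 = 178.3.
Round up.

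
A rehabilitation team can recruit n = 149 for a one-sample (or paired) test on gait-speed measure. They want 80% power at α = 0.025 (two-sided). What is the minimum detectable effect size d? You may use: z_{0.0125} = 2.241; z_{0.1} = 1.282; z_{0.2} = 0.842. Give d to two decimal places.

d_min ≈ 0.25

For a single sample (or paired design) of n = 149: d_min = (z_{α/2} + z_β)/√n.
z-sum = 2.241 + 0.842 = 3.083.
d_min = 3.083 / √149 = 3.083 / 12.207 = 0.253.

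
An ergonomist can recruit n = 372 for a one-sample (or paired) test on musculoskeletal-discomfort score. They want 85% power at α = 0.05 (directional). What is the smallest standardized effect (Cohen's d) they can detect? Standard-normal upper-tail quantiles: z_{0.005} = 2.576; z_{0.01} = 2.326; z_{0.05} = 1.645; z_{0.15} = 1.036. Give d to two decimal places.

d_min ≈ 0.14

For a single sample (or paired design) of n = 372: d_min = (z_{α} + z_β)/√n.
z-sum = 1.645 + 1.036 = 2.681.
d_min = 2.681 / √372 = 2.681 / 19.287 = 0.139.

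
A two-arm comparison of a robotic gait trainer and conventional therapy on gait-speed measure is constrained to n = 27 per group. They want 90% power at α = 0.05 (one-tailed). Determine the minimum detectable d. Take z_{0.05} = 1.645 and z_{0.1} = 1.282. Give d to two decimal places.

d_min ≈ 0.80

For two independent groups of n = 27 each: d_min = (z_{α} + z_β)·√(2/n).
z-sum = 1.645 + 1.282 = 2.927.
d_min = 2.927 × √(2/27) = 2.927 × 0.2722 = 0.797.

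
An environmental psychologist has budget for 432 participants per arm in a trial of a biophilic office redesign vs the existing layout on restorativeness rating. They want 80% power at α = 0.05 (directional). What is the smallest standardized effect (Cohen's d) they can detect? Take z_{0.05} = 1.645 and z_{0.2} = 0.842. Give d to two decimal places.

For two independent groups of n = 432 each: d_min = (z_{α} + z_β)·√(2/n).
z-sum = 1.645 + 0.842 = 2.487.
d_min = 2.487 × √(2/432) = 2.487 × 0.0680 = 0.169.

d_min ≈ 0.17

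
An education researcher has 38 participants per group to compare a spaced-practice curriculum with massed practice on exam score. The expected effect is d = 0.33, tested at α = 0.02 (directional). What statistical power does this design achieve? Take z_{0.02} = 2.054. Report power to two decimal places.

power ≈ 0.27

For two equal groups, power = Φ(d·√(n/2) − z_{α}).
d·√(n/2) = 0.33 × √(38/2) = 0.33 × 4.359 = 1.438.
z_β = 1.438 − 2.054 = -0.616.
Power = Φ(-0.616) = 0.269.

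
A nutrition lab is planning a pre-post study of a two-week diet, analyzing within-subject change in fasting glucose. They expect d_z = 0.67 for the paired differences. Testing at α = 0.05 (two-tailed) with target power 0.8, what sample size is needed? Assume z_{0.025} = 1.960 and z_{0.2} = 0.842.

For a paired (one-sample on differences) test: n = ((z_{α/2} + z_β) / d)².
z_{α/2} + z_β = 1.960 + 0.842 = 2.802.
n = (2.802 / 0.67)² = 4.182² = 17.49.
Round up.

n = 18 pairs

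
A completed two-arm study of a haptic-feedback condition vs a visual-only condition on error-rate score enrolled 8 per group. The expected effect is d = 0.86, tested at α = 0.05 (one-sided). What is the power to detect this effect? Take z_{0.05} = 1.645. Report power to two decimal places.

power ≈ 0.53

For two equal groups, power = Φ(d·√(n/2) − z_{α}).
d·√(n/2) = 0.86 × √(8/2) = 0.86 × 2.000 = 1.720.
z_β = 1.720 − 1.645 = 0.075.
Power = Φ(0.075) = 0.530.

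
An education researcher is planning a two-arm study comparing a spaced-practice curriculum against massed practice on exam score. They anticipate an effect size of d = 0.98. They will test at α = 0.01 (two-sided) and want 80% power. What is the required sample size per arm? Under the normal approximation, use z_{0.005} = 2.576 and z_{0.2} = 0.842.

For two independent groups with equal n: n = 2·((z_{α/2} + z_β) / d)².
z_{α/2} + z_β = 2.576 + 0.842 = 3.418.
n = 2 × (3.418 / 0.98)² = 2 × 3.488² = 2 × 12.16 = 24.3.
Round up to the next whole participant.

n = 25 per group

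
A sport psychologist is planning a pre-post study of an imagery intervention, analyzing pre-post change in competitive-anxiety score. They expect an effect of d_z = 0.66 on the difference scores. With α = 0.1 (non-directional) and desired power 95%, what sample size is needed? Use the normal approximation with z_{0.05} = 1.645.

For a paired (one-sample on differences) test: n = ((z_{α/2} + z_β) / d)².
z_{α/2} + z_β = 1.645 + 1.645 = 3.290.
n = (3.290 / 0.66)² = 4.985² = 24.85.
Round up.

n = 25 pairs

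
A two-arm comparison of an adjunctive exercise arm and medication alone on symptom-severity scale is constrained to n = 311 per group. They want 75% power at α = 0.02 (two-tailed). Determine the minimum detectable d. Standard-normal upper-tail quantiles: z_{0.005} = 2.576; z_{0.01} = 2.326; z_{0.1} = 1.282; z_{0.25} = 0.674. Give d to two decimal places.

For two independent groups of n = 311 each: d_min = (z_{α/2} + z_β)·√(2/n).
z-sum = 2.326 + 0.674 = 3.000.
d_min = 3.000 × √(2/311) = 3.000 × 0.0802 = 0.241.

d_min ≈ 0.24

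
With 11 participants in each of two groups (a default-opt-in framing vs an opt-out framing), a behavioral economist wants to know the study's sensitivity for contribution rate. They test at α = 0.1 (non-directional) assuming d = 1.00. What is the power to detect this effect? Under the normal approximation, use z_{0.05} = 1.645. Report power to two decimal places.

For two equal groups, power = Φ(d·√(n/2) − z_{α/2}).
d·√(n/2) = 1.00 × √(11/2) = 1.00 × 2.345 = 2.345.
z_β = 2.345 − 1.645 = 0.700.
Power = Φ(0.700) = 0.758.

power ≈ 0.76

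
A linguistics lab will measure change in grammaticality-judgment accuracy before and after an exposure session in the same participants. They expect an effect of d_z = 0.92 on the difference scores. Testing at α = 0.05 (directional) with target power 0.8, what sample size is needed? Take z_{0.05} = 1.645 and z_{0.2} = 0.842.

n = 8 pairs

For a paired (one-sample on differences) test: n = ((z_{α} + z_β) / d)².
z_{α} + z_β = 1.645 + 0.842 = 2.487.
n = (2.487 / 0.92)² = 2.703² = 7.31.
Round up.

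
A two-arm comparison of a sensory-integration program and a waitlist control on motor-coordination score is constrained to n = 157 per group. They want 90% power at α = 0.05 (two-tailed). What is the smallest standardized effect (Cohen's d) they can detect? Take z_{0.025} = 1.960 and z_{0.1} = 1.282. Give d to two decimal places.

For two independent groups of n = 157 each: d_min = (z_{α/2} + z_β)·√(2/n).
z-sum = 1.960 + 1.282 = 3.242.
d_min = 3.242 × √(2/157) = 3.242 × 0.1129 = 0.366.

d_min ≈ 0.37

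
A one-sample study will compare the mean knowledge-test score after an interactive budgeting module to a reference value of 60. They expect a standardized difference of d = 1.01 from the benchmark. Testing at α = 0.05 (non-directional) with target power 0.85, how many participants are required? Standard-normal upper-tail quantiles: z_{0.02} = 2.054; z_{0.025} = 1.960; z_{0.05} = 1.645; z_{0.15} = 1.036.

For a one-sample test: n = ((z_{α/2} + z_β) / d)².
z_{α/2} + z_β = 1.960 + 1.036 = 2.996.
n = (2.996 / 1.01)² = 2.966² = 8.80.
Round up.

n = 9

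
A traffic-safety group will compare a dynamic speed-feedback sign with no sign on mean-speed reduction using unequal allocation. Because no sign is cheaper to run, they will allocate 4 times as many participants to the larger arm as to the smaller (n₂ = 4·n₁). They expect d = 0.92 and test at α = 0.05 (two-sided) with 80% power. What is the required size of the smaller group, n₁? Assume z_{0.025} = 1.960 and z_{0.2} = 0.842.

With allocation ratio k = n₂/n₁ = 4, Var(x̄₁−x̄₂) = σ²(1/n₁ + 1/(k·n₁)) = σ²·(k+1)/(k·n₁).
So n₁ = (1 + 1/k)·((z_{α/2} + z_β)/d)² = 1.250 × (2.802/0.92)².
n₁ = 1.250 × 9.28 = 11.6.
Round up: n₁ = 12, giving n₂ = 4 × 12 = 48.

n₁ = 12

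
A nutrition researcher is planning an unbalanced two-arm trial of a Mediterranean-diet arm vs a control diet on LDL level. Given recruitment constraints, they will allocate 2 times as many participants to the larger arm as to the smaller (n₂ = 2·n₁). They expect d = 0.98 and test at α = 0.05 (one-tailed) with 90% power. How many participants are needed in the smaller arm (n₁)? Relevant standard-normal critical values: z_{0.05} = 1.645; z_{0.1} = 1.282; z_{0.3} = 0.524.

n₁ = 14

With allocation ratio k = n₂/n₁ = 2, Var(x̄₁−x̄₂) = σ²(1/n₁ + 1/(k·n₁)) = σ²·(k+1)/(k·n₁).
So n₁ = (1 + 1/k)·((z_{α} + z_β)/d)² = 1.500 × (2.927/0.98)².
n₁ = 1.500 × 8.92 = 13.4.
Round up: n₁ = 14, giving n₂ = 2 × 14 = 28.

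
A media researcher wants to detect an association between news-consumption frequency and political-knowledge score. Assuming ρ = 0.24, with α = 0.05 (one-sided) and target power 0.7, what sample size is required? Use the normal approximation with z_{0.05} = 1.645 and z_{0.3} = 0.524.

n = 82

Fisher's z: C = ½·ln((1+r)/(1−r)) = ½·ln(1.6316) = 0.2448.
n = ((z_{α} + z_β)/C)² + 3.
(1.645 + 0.524) / 0.2448 = 2.169 / 0.2448 = 8.860.
n = 8.860² + 3 = 78.50 + 3 = 81.5.
Round up.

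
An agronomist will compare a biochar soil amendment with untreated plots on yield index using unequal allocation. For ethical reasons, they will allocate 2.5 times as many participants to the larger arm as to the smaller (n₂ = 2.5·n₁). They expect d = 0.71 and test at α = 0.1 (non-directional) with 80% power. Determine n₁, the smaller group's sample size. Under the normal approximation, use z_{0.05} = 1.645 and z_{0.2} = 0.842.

n₁ = 18

With allocation ratio k = n₂/n₁ = 2.5, Var(x̄₁−x̄₂) = σ²(1/n₁ + 1/(k·n₁)) = σ²·(k+1)/(k·n₁).
So n₁ = (1 + 1/k)·((z_{α/2} + z_β)/d)² = 1.400 × (2.487/0.71)².
n₁ = 1.400 × 12.27 = 17.2.
Round up: n₁ = 18, giving n₂ = 2.5 × 18 = 45.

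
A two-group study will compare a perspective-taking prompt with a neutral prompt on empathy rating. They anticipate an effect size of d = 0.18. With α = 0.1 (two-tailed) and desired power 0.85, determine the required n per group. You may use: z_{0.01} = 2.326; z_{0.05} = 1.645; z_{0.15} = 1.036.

n = 444 per group

For two independent groups with equal n: n = 2·((z_{α/2} + z_β) / d)².
z_{α/2} + z_β = 1.645 + 1.036 = 2.681.
n = 2 × (2.681 / 0.18)² = 2 × 14.894² = 2 × 221.84 = 443.7.
Round up to the next whole participant.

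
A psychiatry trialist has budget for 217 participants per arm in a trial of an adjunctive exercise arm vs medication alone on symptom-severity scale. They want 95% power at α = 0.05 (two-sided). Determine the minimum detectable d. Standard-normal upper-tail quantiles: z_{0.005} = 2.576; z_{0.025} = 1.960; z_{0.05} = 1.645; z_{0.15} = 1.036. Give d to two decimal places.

For two independent groups of n = 217 each: d_min = (z_{α/2} + z_β)·√(2/n).
z-sum = 1.960 + 1.645 = 3.605.
d_min = 3.605 × √(2/217) = 3.605 × 0.0960 = 0.346.

d_min ≈ 0.35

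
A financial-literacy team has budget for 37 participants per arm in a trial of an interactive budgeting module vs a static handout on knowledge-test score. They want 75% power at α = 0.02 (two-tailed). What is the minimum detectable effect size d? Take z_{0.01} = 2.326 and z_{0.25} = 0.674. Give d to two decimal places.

For two independent groups of n = 37 each: d_min = (z_{α/2} + z_β)·√(2/n).
z-sum = 2.326 + 0.674 = 3.000.
d_min = 3.000 × √(2/37) = 3.000 × 0.2325 = 0.697.

d_min ≈ 0.70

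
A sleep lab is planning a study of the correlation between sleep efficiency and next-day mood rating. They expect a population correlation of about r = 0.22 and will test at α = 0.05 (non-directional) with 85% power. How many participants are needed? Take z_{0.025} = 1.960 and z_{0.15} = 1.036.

n = 183

Fisher's z: C = ½·ln((1+r)/(1−r)) = ½·ln(1.5641) = 0.2237.
n = ((z_{α/2} + z_β)/C)² + 3.
(1.960 + 1.036) / 0.2237 = 2.996 / 0.2237 = 13.393.
n = 13.393² + 3 = 179.37 + 3 = 182.4.
Round up.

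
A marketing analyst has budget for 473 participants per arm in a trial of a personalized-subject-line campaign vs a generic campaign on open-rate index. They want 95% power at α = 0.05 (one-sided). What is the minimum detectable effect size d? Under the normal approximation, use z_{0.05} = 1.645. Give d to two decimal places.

For two independent groups of n = 473 each: d_min = (z_{α} + z_β)·√(2/n).
z-sum = 1.645 + 1.645 = 3.290.
d_min = 3.290 × √(2/473) = 3.290 × 0.0650 = 0.214.

d_min ≈ 0.21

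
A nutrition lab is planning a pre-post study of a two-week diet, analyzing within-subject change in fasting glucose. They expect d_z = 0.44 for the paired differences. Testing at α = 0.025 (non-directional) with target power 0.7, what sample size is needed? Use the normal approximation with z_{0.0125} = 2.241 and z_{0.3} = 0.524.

For a paired (one-sample on differences) test: n = ((z_{α/2} + z_β) / d)².
z_{α/2} + z_β = 2.241 + 0.524 = 2.765.
n = (2.765 / 0.44)² = 6.284² = 39.49.
Round up.

n = 40 pairs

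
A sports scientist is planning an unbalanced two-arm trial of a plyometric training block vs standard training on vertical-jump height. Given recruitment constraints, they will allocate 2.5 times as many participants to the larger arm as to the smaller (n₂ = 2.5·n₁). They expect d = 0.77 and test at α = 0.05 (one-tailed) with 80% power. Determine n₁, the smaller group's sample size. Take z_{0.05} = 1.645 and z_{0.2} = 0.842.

With allocation ratio k = n₂/n₁ = 2.5, Var(x̄₁−x̄₂) = σ²(1/n₁ + 1/(k·n₁)) = σ²·(k+1)/(k·n₁).
So n₁ = (1 + 1/k)·((z_{α} + z_β)/d)² = 1.400 × (2.487/0.77)².
n₁ = 1.400 × 10.43 = 14.6.
Round up: n₁ = 15, giving n₂ = ⌈2.5 × 15⌉ = ⌈37.5⌉ = 38.

n₁ = 15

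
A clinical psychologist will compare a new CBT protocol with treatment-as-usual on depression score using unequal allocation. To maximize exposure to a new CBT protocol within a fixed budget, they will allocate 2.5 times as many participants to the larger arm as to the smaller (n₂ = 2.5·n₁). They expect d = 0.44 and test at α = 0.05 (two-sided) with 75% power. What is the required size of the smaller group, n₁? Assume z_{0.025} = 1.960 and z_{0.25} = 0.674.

n₁ = 51

With allocation ratio k = n₂/n₁ = 2.5, Var(x̄₁−x̄₂) = σ²(1/n₁ + 1/(k·n₁)) = σ²·(k+1)/(k·n₁).
So n₁ = (1 + 1/k)·((z_{α/2} + z_β)/d)² = 1.400 × (2.634/0.44)².
n₁ = 1.400 × 35.84 = 50.2.
Round up: n₁ = 51, giving n₂ = ⌈2.5 × 51⌉ = ⌈127.5⌉ = 128.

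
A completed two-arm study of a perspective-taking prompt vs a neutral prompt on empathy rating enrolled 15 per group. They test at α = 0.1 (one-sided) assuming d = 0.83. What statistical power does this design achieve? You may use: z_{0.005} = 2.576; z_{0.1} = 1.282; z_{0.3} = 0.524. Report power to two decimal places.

For two equal groups, power = Φ(d·√(n/2) − z_{α}).
d·√(n/2) = 0.83 × √(15/2) = 0.83 × 2.739 = 2.273.
z_β = 2.273 − 1.282 = 0.991.
Power = Φ(0.991) = 0.839.

power ≈ 0.84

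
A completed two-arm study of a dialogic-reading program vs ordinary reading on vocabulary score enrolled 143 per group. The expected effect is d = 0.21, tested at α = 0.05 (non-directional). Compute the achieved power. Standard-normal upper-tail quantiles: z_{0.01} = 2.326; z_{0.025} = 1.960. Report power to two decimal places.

power ≈ 0.43

For two equal groups, power = Φ(d·√(n/2) − z_{α/2}).
d·√(n/2) = 0.21 × √(143/2) = 0.21 × 8.456 = 1.776.
z_β = 1.776 − 1.960 = -0.184.
Power = Φ(-0.184) = 0.427.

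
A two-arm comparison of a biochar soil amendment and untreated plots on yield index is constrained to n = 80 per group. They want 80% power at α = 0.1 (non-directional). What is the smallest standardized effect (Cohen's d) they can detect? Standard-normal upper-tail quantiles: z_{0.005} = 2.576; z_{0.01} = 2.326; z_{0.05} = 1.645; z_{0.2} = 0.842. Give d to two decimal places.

d_min ≈ 0.39

For two independent groups of n = 80 each: d_min = (z_{α/2} + z_β)·√(2/n).
z-sum = 1.645 + 0.842 = 2.487.
d_min = 2.487 × √(2/80) = 2.487 × 0.1581 = 0.393.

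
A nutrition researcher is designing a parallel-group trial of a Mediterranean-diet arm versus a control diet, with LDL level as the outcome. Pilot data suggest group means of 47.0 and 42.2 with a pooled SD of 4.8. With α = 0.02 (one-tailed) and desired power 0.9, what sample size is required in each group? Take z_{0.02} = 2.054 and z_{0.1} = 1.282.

Cohen's d = |M₁ − M₂| / SD_pooled = |47.0 − 42.2| / 4.8 = 4.8 / 4.8 = 1.000.
For two independent groups with equal n: n = 2·((z_{α} + z_β) / d)².
z_{α} + z_β = 2.054 + 1.282 = 3.336.
n = 2 × (3.336 / 1.000)² = 2 × 3.336² = 2 × 11.13 = 22.3.
Round up to the next whole participant.

n = 23 per group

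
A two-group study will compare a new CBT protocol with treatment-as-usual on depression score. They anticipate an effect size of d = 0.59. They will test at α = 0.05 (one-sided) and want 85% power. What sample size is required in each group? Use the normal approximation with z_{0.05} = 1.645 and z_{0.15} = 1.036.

For two independent groups with equal n: n = 2·((z_{α} + z_β) / d)².
z_{α} + z_β = 1.645 + 1.036 = 2.681.
n = 2 × (2.681 / 0.59)² = 2 × 4.544² = 2 × 20.65 = 41.3.
Round up to the next whole participant.

n = 42 per group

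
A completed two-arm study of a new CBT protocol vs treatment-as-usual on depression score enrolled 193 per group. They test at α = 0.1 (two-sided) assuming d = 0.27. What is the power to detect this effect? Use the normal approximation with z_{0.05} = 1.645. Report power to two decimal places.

power ≈ 0.84

For two equal groups, power = Φ(d·√(n/2) − z_{α/2}).
d·√(n/2) = 0.27 × √(193/2) = 0.27 × 9.823 = 2.652.
z_β = 2.652 − 1.645 = 1.007.
Power = Φ(1.007) = 0.843.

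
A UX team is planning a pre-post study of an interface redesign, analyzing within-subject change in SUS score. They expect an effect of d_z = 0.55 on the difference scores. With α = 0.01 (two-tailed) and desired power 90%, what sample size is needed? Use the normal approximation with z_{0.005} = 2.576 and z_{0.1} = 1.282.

For a paired (one-sample on differences) test: n = ((z_{α/2} + z_β) / d)².
z_{α/2} + z_β = 2.576 + 1.282 = 3.858.
n = (3.858 / 0.55)² = 7.015² = 49.20.
Round up.

n = 50 pairs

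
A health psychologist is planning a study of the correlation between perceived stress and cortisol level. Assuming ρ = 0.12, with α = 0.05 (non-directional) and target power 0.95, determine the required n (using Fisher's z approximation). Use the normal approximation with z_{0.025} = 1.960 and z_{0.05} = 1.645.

Fisher's z: C = ½·ln((1+r)/(1−r)) = ½·ln(1.2727) = 0.1206.
n = ((z_{α/2} + z_β)/C)² + 3.
(1.960 + 1.645) / 0.1206 = 3.605 / 0.1206 = 29.892.
n = 29.892² + 3 = 893.54 + 3 = 896.5.
Round up.

n = 897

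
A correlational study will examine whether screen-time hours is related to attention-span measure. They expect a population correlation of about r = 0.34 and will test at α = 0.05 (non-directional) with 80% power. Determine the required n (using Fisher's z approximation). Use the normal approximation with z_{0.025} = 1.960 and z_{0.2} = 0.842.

n = 66

Fisher's z: C = ½·ln((1+r)/(1−r)) = ½·ln(2.0303) = 0.3541.
n = ((z_{α/2} + z_β)/C)² + 3.
(1.960 + 0.842) / 0.3541 = 2.802 / 0.3541 = 7.913.
n = 7.913² + 3 = 62.62 + 3 = 65.6.
Round up.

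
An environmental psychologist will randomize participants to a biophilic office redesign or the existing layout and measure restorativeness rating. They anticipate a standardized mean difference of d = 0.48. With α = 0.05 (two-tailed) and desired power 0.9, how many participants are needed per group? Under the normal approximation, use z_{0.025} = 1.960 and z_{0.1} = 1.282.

n = 92 per group

For two independent groups with equal n: n = 2·((z_{α/2} + z_β) / d)².
z_{α/2} + z_β = 1.960 + 1.282 = 3.242.
n = 2 × (3.242 / 0.48)² = 2 × 6.754² = 2 × 45.62 = 91.2.
Round up to the next whole participant.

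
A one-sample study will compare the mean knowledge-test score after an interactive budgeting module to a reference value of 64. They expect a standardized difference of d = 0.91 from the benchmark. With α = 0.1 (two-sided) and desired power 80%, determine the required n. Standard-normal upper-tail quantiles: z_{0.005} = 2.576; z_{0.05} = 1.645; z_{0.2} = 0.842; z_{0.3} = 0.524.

For a one-sample test: n = ((z_{α/2} + z_β) / d)².
z_{α/2} + z_β = 1.645 + 0.842 = 2.487.
n = (2.487 / 0.91)² = 2.733² = 7.47.
Round up.

n = 8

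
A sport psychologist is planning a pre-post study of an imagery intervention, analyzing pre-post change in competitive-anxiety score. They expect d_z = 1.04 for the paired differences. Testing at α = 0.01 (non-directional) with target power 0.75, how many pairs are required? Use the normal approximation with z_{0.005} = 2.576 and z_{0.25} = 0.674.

n = 10 pairs

For a paired (one-sample on differences) test: n = ((z_{α/2} + z_β) / d)².
z_{α/2} + z_β = 2.576 + 0.674 = 3.250.
n = (3.250 / 1.04)² = 3.125² = 9.77.
Round up.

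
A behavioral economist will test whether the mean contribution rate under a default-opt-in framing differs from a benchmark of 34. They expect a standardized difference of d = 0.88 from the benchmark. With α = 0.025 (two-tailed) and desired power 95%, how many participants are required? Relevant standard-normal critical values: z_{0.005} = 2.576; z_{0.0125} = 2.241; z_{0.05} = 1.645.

n = 20

For a one-sample test: n = ((z_{α/2} + z_β) / d)².
z_{α/2} + z_β = 2.241 + 1.645 = 3.886.
n = (3.886 / 0.88)² = 4.416² = 19.50.
Round up.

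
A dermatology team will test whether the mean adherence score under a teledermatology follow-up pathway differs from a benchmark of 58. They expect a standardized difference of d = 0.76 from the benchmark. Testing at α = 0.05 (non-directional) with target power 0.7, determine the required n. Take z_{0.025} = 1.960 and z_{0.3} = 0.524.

For a one-sample test: n = ((z_{α/2} + z_β) / d)².
z_{α/2} + z_β = 1.960 + 0.524 = 2.484.
n = (2.484 / 0.76)² = 3.268² = 10.68.
Round up.

n = 11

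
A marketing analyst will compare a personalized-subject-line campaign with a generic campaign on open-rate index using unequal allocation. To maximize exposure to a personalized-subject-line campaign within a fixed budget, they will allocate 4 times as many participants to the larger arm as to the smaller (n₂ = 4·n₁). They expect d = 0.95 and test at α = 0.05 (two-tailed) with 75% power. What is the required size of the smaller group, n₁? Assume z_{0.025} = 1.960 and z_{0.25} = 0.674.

With allocation ratio k = n₂/n₁ = 4, Var(x̄₁−x̄₂) = σ²(1/n₁ + 1/(k·n₁)) = σ²·(k+1)/(k·n₁).
So n₁ = (1 + 1/k)·((z_{α/2} + z_β)/d)² = 1.250 × (2.634/0.95)².
n₁ = 1.250 × 7.69 = 9.6.
Round up: n₁ = 10, giving n₂ = 4 × 10 = 40.

n₁ = 10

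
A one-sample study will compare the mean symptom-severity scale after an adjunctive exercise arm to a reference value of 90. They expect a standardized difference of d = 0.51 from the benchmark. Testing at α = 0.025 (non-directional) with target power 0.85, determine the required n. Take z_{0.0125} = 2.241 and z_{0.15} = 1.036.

For a one-sample test: n = ((z_{α/2} + z_β) / d)².
z_{α/2} + z_β = 2.241 + 1.036 = 3.277.
n = (3.277 / 0.51)² = 6.425² = 41.29.
Round up.

n = 42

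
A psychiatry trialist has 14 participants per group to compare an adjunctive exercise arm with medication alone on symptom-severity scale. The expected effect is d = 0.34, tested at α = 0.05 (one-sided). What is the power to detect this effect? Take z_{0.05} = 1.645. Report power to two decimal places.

For two equal groups, power = Φ(d·√(n/2) − z_{α}).
d·√(n/2) = 0.34 × √(14/2) = 0.34 × 2.646 = 0.900.
z_β = 0.900 − 1.645 = -0.745.
Power = Φ(-0.745) = 0.228.

power ≈ 0.23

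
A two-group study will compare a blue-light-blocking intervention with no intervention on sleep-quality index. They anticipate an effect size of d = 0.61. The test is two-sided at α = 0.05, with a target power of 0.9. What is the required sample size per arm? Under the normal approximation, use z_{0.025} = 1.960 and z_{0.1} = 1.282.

n = 57 per group

For two independent groups with equal n: n = 2·((z_{α/2} + z_β) / d)².
z_{α/2} + z_β = 1.960 + 1.282 = 3.242.
n = 2 × (3.242 / 0.61)² = 2 × 5.315² = 2 × 28.25 = 56.5.
Round up to the next whole participant.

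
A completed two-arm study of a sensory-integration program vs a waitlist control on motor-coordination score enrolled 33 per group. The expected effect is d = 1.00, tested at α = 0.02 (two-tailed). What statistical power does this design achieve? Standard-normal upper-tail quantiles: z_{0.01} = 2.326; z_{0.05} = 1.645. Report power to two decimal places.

power ≈ 0.96

For two equal groups, power = Φ(d·√(n/2) − z_{α/2}).
d·√(n/2) = 1.00 × √(33/2) = 1.00 × 4.062 = 4.062.
z_β = 4.062 − 2.326 = 1.736.
Power = Φ(1.736) = 0.959.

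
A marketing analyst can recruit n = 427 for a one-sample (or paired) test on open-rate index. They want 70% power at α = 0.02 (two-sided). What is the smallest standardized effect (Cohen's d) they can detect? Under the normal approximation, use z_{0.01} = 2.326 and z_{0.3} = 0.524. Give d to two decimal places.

d_min ≈ 0.14

For a single sample (or paired design) of n = 427: d_min = (z_{α/2} + z_β)/√n.
z-sum = 2.326 + 0.524 = 2.850.
d_min = 2.850 / √427 = 2.850 / 20.664 = 0.138.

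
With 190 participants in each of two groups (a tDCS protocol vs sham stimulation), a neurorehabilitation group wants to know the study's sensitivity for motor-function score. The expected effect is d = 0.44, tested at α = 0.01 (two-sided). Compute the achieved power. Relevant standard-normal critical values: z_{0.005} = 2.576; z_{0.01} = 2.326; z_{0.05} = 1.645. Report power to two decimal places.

power ≈ 0.96

For two equal groups, power = Φ(d·√(n/2) − z_{α/2}).
d·√(n/2) = 0.44 × √(190/2) = 0.44 × 9.747 = 4.289.
z_β = 4.289 − 2.576 = 1.713.
Power = Φ(1.713) = 0.957.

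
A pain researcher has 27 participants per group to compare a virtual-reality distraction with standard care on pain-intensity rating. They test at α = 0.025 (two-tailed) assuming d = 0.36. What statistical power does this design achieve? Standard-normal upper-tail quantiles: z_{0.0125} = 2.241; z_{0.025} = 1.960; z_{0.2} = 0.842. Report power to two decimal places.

power ≈ 0.18

For two equal groups, power = Φ(d·√(n/2) − z_{α/2}).
d·√(n/2) = 0.36 × √(27/2) = 0.36 × 3.674 = 1.323.
z_β = 1.323 − 2.241 = -0.918.
Power = Φ(-0.918) = 0.179.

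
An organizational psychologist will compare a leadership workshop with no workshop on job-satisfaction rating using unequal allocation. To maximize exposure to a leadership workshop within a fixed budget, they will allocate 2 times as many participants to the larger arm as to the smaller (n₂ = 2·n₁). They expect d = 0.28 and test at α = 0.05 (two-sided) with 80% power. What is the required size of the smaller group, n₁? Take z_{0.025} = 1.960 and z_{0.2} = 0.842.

n₁ = 151

With allocation ratio k = n₂/n₁ = 2, Var(x̄₁−x̄₂) = σ²(1/n₁ + 1/(k·n₁)) = σ²·(k+1)/(k·n₁).
So n₁ = (1 + 1/k)·((z_{α/2} + z_β)/d)² = 1.500 × (2.802/0.28)².
n₁ = 1.500 × 100.14 = 150.2.
Round up: n₁ = 151, giving n₂ = 2 × 151 = 302.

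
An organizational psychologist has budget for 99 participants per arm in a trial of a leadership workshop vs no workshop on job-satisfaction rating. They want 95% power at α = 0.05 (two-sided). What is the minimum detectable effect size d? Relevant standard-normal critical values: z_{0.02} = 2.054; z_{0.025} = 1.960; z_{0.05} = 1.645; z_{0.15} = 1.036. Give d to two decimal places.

d_min ≈ 0.51

For two independent groups of n = 99 each: d_min = (z_{α/2} + z_β)·√(2/n).
z-sum = 1.960 + 1.645 = 3.605.
d_min = 3.605 × √(2/99) = 3.605 × 0.1421 = 0.512.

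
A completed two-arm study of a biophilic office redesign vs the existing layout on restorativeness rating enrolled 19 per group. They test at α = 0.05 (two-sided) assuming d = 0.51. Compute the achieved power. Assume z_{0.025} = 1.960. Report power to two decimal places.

For two equal groups, power = Φ(d·√(n/2) − z_{α/2}).
d·√(n/2) = 0.51 × √(19/2) = 0.51 × 3.082 = 1.572.
z_β = 1.572 − 1.960 = -0.388.
Power = Φ(-0.388) = 0.349.

power ≈ 0.35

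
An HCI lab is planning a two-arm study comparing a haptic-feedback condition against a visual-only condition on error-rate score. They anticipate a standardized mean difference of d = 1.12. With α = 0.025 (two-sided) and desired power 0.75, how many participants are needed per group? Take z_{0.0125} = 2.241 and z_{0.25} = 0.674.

For two independent groups with equal n: n = 2·((z_{α/2} + z_β) / d)².
z_{α/2} + z_β = 2.241 + 0.674 = 2.915.
n = 2 × (2.915 / 1.12)² = 2 × 2.603² = 2 × 6.77 = 13.5.
Round up to the next whole participant.

n = 14 per group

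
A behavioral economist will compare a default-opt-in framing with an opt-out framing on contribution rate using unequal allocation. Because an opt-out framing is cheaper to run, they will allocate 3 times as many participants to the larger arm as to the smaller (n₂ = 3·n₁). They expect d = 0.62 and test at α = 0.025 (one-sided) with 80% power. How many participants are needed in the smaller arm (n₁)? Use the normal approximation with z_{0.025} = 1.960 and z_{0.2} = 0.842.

With allocation ratio k = n₂/n₁ = 3, Var(x̄₁−x̄₂) = σ²(1/n₁ + 1/(k·n₁)) = σ²·(k+1)/(k·n₁).
So n₁ = (1 + 1/k)·((z_{α} + z_β)/d)² = 1.333 × (2.802/0.62)².
n₁ = 1.333 × 20.42 = 27.2.
Round up: n₁ = 28, giving n₂ = 3 × 28 = 84.

n₁ = 28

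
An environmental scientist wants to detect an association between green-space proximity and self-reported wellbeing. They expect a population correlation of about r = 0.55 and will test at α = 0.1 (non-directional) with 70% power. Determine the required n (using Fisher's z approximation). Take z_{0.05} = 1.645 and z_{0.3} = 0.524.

Fisher's z: C = ½·ln((1+r)/(1−r)) = ½·ln(3.4444) = 0.6184.
n = ((z_{α/2} + z_β)/C)² + 3.
(1.645 + 0.524) / 0.6184 = 2.169 / 0.6184 = 3.507.
n = 3.507² + 3 = 12.30 + 3 = 15.3.
Round up.

n = 16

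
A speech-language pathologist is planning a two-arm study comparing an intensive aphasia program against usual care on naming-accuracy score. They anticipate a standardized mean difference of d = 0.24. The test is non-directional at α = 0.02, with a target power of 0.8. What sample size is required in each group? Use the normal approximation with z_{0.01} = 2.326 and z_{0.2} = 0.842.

n = 349 per group

For two independent groups with equal n: n = 2·((z_{α/2} + z_β) / d)².
z_{α/2} + z_β = 2.326 + 0.842 = 3.168.
n = 2 × (3.168 / 0.24)² = 2 × 13.200² = 2 × 174.24 = 348.5.
Round up to the next whole participant.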